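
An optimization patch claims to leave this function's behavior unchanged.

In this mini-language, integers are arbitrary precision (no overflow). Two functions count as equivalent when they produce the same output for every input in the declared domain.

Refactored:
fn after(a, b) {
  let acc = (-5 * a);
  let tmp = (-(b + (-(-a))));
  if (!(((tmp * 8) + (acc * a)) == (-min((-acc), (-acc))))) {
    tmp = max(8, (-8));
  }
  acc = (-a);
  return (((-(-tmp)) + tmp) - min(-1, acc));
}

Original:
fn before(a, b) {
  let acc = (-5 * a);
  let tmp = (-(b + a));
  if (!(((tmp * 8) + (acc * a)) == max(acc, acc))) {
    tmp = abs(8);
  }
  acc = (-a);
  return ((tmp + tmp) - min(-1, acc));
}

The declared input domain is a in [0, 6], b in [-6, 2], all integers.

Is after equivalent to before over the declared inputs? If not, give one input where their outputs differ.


The two versions differ — the changes include min/max/abs usage differs; constant usage differs.
One worked example (a=6, b=1) — before: acc becomes -30; next tmp becomes -7; next (!(((tmp * 8) + (acc * a)) == max(acc, acc))) evaluates to true; next tmp becomes 8; next acc becomes -6; next final value 22; after: acc becomes -30; next tmp becomes -7; next (!(((tmp * 8) + (acc * a)) == (-min((-acc), (-acc))))) evaluates to true; next tmp becomes 8; next acc becomes -6; next final value 22; agreement on 22.
Sweeping the whole domain (63 inputs) finds no disagreement.
verdict: equivalent


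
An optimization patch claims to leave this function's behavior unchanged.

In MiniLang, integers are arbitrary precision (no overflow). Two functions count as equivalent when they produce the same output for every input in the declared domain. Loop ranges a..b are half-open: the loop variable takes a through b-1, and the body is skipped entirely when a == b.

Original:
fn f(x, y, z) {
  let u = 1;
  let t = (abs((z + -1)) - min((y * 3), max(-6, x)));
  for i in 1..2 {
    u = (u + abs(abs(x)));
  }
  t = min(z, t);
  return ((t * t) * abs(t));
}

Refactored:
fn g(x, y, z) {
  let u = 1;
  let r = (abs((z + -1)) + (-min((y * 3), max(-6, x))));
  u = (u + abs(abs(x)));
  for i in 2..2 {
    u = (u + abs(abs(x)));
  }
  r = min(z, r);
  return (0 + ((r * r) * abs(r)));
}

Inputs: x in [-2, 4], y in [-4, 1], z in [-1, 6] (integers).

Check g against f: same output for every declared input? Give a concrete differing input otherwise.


Although statement counts differ, plus local variable names differ, plus loop structure differs, plus constant usage differs, plus min/max/abs usage differs, plus arithmetic usage differs, 336/336 inputs agree.
verdict: equivalent


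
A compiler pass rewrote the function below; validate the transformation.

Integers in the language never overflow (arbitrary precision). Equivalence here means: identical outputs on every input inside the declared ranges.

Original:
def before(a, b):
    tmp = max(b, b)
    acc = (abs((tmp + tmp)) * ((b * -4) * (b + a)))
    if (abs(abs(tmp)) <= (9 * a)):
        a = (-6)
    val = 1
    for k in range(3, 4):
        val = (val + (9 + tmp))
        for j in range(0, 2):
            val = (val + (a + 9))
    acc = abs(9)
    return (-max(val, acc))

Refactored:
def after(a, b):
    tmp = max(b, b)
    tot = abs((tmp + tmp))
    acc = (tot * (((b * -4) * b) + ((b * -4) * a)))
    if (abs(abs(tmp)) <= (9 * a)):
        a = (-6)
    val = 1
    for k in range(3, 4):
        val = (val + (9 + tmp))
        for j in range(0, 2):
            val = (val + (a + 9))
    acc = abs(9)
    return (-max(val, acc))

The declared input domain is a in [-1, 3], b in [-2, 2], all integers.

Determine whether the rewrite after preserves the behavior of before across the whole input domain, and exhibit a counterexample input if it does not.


Differences: local variable names differ; arithmetic usage differs; constant usage differs; statement counts differ — yet all 25 inputs agree.
verdict: equivalent


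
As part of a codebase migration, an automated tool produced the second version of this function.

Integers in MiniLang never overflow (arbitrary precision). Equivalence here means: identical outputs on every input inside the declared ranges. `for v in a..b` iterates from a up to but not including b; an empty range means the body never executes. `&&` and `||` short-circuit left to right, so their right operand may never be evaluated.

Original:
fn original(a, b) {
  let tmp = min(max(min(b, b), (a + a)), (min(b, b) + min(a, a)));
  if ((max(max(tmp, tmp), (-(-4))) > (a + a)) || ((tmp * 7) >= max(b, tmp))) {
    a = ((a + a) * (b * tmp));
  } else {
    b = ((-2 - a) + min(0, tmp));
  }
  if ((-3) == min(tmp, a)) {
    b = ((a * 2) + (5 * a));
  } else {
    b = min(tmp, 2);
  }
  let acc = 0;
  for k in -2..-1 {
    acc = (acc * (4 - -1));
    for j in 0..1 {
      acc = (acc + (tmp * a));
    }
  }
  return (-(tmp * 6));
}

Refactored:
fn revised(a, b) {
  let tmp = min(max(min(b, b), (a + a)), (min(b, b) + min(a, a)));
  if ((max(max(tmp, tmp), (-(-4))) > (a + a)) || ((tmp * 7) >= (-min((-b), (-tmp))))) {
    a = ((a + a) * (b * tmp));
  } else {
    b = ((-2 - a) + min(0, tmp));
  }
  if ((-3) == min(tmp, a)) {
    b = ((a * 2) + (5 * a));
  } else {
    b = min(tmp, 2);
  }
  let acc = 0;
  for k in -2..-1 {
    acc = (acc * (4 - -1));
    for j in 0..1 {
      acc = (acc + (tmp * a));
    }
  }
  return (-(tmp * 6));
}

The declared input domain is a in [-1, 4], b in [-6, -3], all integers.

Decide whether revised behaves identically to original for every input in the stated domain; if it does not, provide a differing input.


The two versions differ — the changes include min/max/abs usage differs.
As a probe, take a=3, b=-4: original runs tmp becomes -1; next ((max(max(tmp, tmp), (-(-4))) > (a + a)) || ((tmp * 7) >= max(b, tmp))) evaluates to false; next b becomes -6; next ((-3) == min(tmp, a)) evaluates to false; next b becomes -1; next acc becomes 0; next at k=-2:; next acc becomes 0; next at j=0:; next acc becomes -3; next final value 6; revised runs tmp becomes -1; next ((max(max(tmp, tmp), (-(-4))) > (a + a)) || ((tmp * 7) >= (-min((-b), (-tmp))))) evaluates to false; next b becomes -6; next ((-3) == min(tmp, a)) evaluates to false; next b becomes -1; next acc becomes 0; next at k=-2:; next acc becomes 0; next at j=0:; next acc becomes -3; next final value 6; both end at 6.
Checked all 24 inputs in the declared domain: the outputs agree on every one.
verdict: equivalent


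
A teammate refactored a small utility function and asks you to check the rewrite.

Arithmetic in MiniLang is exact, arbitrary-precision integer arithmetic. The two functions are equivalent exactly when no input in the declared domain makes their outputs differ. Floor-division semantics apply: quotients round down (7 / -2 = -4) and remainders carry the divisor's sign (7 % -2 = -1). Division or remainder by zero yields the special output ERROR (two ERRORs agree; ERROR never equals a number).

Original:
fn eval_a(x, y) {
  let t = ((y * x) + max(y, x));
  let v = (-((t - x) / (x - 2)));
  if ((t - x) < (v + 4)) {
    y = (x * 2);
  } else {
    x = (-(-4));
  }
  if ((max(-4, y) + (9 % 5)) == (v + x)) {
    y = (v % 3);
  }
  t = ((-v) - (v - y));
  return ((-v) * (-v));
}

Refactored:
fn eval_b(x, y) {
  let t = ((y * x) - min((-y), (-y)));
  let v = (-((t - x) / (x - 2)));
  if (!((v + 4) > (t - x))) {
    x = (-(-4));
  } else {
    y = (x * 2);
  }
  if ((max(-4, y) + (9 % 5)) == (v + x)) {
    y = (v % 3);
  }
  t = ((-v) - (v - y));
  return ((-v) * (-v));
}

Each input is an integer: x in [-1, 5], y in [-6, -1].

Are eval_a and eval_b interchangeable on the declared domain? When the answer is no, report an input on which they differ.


Take x=-1, y=-6.
eval_a: t := 5 | v := 2 | ((t - x) < (v + 4)): false | x := 4 | ((max(-4, y) + (9 % 5)) == (v + x)): false | t := -10 | result 4
eval_b: t := 0 | v := 1 | (!((v + 4) > (t - x))): false | y := -2 | ((max(-4, y) + (9 % 5)) == (v + x)): false | t := -4 | result 1
4 != 1, so the rewrite changes behavior.
verdict: not equivalent; witness: x=-1, y=-6


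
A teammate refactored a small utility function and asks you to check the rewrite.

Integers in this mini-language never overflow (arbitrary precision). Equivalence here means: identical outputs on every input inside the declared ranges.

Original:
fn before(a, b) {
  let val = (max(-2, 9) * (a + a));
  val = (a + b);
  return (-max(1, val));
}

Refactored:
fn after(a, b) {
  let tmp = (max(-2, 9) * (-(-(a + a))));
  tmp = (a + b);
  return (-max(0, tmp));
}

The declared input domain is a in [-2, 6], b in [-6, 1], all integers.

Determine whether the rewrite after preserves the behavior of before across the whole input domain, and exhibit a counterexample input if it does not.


These are not equivalent — on a=-2, b=-6 the outputs split (-1 vs 0).
before: val becomes -36; next val becomes -8; next final value -1
after: tmp becomes -36; next tmp becomes -8; next final value 0
verdict: not equivalent; witness: a=-2, b=-6


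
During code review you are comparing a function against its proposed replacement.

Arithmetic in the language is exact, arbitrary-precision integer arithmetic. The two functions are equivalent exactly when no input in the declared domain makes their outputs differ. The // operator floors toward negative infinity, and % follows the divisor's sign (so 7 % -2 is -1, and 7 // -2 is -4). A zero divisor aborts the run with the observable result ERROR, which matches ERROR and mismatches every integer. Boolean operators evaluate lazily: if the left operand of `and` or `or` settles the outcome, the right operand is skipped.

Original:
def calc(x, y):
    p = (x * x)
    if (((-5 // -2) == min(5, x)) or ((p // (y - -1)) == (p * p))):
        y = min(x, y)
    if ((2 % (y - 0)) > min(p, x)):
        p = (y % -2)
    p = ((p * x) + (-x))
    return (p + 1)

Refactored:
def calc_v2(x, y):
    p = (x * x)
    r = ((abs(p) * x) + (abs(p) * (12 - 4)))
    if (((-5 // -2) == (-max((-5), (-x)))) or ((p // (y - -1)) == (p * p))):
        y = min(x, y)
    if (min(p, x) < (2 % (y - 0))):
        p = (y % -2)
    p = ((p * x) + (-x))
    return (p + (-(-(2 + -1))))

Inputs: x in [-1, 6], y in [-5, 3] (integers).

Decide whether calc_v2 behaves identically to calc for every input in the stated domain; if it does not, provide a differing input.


Behavior is preserved: although constant usage differs, plus min/max/abs usage differs, plus comparison usage differs, plus local variable names differ, plus statement counts differ, plus arithmetic usage differs, the outputs never diverge.
Spot check at x=3, y=0 — calc: p = 9; (((-5 // -2) == min(5, x)) or ((p // (y - -1)) == (p * p))) -> false; division by zero -> ERROR. calc_v2: p = 9; r = 99; (((-5 // -2) == (-max((-5), (-x)))) or ((p // (y - -1)) == (p * p))) -> false; division by zero -> ERROR. Both give ERROR.
Checked all 72 inputs in the declared domain: the outputs agree on every one.
verdict: equivalent


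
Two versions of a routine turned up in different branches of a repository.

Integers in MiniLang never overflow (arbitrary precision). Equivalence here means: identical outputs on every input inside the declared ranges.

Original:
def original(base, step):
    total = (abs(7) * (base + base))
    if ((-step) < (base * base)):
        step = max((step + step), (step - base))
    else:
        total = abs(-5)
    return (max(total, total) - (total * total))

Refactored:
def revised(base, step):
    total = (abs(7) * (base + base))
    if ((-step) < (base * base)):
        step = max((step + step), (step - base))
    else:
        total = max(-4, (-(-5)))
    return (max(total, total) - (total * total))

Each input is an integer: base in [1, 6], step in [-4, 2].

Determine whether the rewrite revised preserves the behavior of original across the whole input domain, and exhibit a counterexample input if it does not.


The suspicious edit (`-5` became `-4`) never changes the result for any input inside the declared domain; all 42 inputs agree.
verdict: equivalent


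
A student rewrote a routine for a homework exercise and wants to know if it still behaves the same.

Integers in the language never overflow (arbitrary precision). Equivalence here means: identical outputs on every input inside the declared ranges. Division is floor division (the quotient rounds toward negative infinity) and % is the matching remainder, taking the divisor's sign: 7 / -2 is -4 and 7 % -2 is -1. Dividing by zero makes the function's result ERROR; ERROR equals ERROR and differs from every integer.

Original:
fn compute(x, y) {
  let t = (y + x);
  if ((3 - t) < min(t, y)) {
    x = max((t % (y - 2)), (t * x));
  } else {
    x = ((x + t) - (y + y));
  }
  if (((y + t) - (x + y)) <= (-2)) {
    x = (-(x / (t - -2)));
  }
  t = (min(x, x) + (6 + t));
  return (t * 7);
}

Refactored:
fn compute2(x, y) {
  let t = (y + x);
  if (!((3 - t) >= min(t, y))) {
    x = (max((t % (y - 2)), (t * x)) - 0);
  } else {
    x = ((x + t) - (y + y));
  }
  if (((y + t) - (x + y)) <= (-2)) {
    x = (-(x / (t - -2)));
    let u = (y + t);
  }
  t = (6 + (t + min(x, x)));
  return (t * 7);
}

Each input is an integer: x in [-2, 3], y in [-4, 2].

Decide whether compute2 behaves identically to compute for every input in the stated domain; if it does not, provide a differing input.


The two versions differ — the changes include local variable names differ, plus boolean connective usage differs, plus comparison usage differs, plus statement counts differ, plus constant usage differs, plus arithmetic usage differs.
Tracing x=1, y=2: compute: t := 3 | ((3 - t) < min(t, y)): true | divide-by-zero, output ERROR | compute2: t := 3 | (!((3 - t) >= min(t, y))): true | divide-by-zero, output ERROR — matching result ERROR.
Every one of the 42 inputs gives matching results.
verdict: equivalent


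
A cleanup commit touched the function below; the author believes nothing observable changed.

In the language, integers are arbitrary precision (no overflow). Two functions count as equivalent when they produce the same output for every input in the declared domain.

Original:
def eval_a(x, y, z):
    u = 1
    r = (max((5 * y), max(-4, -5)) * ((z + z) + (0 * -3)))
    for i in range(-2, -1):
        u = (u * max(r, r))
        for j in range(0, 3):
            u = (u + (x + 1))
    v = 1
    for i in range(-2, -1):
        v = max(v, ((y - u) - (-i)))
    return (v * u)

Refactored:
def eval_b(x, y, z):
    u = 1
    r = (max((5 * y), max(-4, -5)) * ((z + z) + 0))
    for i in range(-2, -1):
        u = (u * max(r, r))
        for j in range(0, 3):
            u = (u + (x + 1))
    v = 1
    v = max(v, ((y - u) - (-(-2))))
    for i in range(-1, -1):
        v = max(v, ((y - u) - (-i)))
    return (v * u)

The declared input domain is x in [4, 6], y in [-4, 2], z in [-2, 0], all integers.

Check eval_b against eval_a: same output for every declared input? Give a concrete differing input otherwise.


Changes here: statement counts differ; also min/max/abs usage differs; also loop structure differs; also arithmetic usage differs; also constant usage differs; the full 63-point sweep finds no disagreement.
verdict: equivalent


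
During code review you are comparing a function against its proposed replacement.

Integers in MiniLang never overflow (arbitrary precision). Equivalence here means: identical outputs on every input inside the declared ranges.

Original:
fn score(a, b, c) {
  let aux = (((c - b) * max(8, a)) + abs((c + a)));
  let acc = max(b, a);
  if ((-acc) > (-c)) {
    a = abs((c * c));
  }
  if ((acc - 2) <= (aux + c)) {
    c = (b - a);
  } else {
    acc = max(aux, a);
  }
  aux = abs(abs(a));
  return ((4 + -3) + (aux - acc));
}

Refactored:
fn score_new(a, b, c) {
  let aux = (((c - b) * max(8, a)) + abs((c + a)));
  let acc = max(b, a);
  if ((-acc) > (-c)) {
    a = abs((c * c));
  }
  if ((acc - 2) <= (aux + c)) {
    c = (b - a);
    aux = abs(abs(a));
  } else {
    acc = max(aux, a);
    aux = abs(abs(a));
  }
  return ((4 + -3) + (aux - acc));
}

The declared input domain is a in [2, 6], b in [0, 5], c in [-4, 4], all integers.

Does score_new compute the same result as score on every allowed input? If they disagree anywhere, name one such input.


Reading the diff, among the changes: min/max/abs usage differs, statement counts differ.
Spot check at a=2, b=0, c=-2 — score: aux = -16; acc = 2; ((-acc) > (-c)) -> false; ((acc - 2) <= (aux + c)) -> false; acc = 2; aux = 2; return 1. score_new: aux = -16; acc = 2; ((-acc) > (-c)) -> false; ((acc - 2) <= (aux + c)) -> false; acc = 2; aux = 2; return 1. Both give 1.
Checked all 270 inputs in the declared domain: the outputs agree on every one.
verdict: equivalent


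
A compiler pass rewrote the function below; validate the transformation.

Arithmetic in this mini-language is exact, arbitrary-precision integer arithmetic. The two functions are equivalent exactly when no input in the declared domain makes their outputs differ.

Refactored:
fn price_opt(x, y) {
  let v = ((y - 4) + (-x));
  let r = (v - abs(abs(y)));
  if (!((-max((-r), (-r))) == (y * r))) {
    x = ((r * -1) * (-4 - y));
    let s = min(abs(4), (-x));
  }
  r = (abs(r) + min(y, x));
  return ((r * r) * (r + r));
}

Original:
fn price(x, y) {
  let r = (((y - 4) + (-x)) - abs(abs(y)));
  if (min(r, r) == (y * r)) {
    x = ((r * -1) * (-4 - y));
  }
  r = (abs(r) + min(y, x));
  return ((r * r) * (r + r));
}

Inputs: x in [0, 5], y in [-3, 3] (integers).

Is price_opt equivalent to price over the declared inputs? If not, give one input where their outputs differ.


Try x=0, y=-3.
price: r = -10; (min(r, r) == (y * r)) -> false; r = 7; return 686
price_opt: v = -7; r = -10; (!((-max((-r), (-r))) == (y * r))) -> true; x = -10; s = 4; r = 0; return 0
686 vs 0 — the two versions disagree here.
verdict: not equivalent; witness: x=0, y=-3


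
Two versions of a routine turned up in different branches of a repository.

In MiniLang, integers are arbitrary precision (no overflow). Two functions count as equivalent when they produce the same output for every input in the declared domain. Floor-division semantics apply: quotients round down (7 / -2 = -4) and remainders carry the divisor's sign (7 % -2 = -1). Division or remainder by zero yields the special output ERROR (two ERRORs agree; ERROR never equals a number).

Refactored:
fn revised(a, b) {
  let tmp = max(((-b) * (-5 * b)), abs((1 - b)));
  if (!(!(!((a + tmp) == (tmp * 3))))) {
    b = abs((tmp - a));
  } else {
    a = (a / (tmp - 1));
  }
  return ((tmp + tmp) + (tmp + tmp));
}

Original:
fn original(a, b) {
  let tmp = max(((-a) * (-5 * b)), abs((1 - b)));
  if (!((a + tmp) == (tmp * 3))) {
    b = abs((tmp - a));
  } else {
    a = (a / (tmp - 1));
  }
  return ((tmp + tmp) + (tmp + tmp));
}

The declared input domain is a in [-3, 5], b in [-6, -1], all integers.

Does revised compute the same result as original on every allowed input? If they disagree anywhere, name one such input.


Input a=-3, b=-6: 360 from original versus 720 from revised.
verdict: not equivalent; witness: a=-3, b=-6


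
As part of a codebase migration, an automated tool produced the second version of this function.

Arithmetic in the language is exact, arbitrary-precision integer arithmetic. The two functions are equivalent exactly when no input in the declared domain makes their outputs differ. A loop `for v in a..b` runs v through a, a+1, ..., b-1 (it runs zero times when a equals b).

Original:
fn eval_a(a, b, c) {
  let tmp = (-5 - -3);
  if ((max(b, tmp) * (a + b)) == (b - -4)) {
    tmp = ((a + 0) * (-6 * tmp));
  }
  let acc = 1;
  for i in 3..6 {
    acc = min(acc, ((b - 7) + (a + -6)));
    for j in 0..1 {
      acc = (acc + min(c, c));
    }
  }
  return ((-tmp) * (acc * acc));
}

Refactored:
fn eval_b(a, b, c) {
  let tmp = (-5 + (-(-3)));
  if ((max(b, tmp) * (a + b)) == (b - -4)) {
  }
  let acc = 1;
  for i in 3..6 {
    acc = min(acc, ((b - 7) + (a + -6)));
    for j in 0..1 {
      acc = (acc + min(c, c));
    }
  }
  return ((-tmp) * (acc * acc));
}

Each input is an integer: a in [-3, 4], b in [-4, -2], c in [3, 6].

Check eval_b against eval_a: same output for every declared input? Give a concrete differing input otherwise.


The rewrite breaks on a=1, b=-2, c=3, where the results are -1452 and 242.
eval_a: tmp becomes -2; next ((max(b, tmp) * (a + b)) == (b - -4)) evaluates to true; next tmp becomes 12; next acc becomes 1; next at i=3:; next acc becomes -14; next at j=0:; next acc becomes -11; next at i=4:; next acc becomes -14; next at j=0:; next acc becomes -11; next at i=5:; next acc becomes -14; next at j=0:; next acc becomes -11; next final value -1452
eval_b: tmp becomes -2; next ((max(b, tmp) * (a + b)) == (b - -4)) evaluates to true; next acc becomes 1; next at i=3:; next acc becomes -14; next at j=0:; next acc becomes -11; next at i=4:; next acc becomes -14; next at j=0:; next acc becomes -11; next at i=5:; next acc becomes -14; next at j=0:; next acc becomes -11; next final value 242
verdict: not equivalent; witness: a=1, b=-2, c=3


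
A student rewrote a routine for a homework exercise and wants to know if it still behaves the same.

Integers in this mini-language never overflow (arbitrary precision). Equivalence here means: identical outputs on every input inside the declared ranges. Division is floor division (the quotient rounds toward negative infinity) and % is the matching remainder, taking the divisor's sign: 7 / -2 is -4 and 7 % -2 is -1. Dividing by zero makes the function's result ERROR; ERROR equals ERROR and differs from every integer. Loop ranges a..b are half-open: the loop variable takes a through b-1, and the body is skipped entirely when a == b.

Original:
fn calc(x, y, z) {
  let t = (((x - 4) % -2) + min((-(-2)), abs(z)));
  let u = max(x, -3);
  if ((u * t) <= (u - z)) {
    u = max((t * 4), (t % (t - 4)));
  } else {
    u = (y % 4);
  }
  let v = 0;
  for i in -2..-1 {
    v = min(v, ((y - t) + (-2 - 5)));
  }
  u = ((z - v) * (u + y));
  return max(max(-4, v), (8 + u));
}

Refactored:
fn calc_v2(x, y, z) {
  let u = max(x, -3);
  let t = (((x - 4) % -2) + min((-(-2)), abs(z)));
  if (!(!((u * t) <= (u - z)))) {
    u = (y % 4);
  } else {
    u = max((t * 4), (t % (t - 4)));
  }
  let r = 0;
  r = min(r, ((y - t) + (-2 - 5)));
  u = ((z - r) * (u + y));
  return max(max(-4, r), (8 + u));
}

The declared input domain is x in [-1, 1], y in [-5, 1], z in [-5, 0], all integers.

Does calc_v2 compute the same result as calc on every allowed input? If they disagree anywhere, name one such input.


There is a counterexample at x=-1, y=-5, z=-5: 0 on one side, -4 on the other.
calc: t = 1; u = -1; ((u * t) <= (u - z)) -> true; u = 4; v = 0; [i=-2]; v = -13; u = -8; return 0
calc_v2: u = -1; t = 1; (!(!((u * t) <= (u - z)))) -> true; u = 3; r = 0; r = -13; u = -16; return -4
verdict: not equivalent; witness: x=-1, y=-5, z=-5


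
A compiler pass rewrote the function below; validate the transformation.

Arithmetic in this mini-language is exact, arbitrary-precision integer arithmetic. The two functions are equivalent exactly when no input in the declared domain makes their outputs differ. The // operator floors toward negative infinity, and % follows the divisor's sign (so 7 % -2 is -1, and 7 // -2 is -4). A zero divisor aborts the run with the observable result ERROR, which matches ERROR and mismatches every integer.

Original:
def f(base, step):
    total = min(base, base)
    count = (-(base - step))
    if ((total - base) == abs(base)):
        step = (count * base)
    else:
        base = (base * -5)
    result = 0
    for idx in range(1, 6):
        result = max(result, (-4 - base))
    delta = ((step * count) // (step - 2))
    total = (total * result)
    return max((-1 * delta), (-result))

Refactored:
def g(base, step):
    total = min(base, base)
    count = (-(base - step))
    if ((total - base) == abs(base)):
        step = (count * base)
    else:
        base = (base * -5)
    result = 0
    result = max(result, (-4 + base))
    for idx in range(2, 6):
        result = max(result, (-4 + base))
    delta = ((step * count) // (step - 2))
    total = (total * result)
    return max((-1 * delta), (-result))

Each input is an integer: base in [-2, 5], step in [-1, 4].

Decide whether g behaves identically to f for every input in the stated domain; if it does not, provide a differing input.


Consider the input base=-2, step=3.
f: total becomes -2; next count becomes 5; next ((total - base) == abs(base)) evaluates to false; next base becomes 10; next result becomes 0; next at idx=1:; next result becomes 0; next at idx=2:; next result becomes 0; next at idx=3:; next result becomes 0; next at idx=4:; next result becomes 0; next at idx=5:; next result becomes 0; next delta becomes 15; next total becomes 0; next final value 0
g: total becomes -2; next count becomes 5; next ((total - base) == abs(base)) evaluates to false; next base becomes 10; next result becomes 0; next result becomes 6; next at idx=2:; next result becomes 6; next at idx=3:; next result becomes 6; next at idx=4:; next result becomes 6; next at idx=5:; next result becomes 6; next delta becomes 15; next total becomes -12; next final value -6
0 != -6, so the rewrite changes behavior.
verdict: not equivalent; witness: base=-2, step=3


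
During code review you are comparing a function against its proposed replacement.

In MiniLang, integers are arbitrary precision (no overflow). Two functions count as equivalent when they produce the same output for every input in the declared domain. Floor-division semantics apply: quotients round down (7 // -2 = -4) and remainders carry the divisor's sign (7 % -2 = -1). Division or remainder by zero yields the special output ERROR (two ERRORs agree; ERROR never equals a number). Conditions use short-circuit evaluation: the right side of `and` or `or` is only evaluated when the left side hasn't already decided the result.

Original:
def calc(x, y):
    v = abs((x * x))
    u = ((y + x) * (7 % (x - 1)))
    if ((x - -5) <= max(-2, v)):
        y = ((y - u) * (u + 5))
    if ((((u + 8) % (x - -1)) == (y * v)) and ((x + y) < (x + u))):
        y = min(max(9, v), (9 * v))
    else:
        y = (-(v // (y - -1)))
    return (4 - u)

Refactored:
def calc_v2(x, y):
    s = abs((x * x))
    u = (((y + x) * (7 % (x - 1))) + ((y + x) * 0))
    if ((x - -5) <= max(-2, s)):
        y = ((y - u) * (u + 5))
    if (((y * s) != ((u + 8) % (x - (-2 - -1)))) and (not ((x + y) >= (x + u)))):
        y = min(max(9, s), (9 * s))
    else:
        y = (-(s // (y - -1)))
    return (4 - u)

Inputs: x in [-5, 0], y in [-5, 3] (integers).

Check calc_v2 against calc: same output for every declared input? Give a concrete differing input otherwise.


Run the pair on x=0, y=-1.
calc: v=0, then u=0, then ((x - -5) <= max(-2, v)) is false, then ((((u + 8) % (x - -1)) == (y * v)) and ((x + y) < (x + u))) is true, then y=0, then returns 4
calc_v2: s=0, then u=0, then ((x - -5) <= max(-2, s)) is false, then (((y * s) != ((u + 8) % (x - (-2 - -1)))) and (not ((x + y) >= (x + u)))) is false, then a zero divisor aborts: ERROR
4 and ERROR differ, so these are not the same function on this domain.
verdict: not equivalent; witness: x=0, y=-1


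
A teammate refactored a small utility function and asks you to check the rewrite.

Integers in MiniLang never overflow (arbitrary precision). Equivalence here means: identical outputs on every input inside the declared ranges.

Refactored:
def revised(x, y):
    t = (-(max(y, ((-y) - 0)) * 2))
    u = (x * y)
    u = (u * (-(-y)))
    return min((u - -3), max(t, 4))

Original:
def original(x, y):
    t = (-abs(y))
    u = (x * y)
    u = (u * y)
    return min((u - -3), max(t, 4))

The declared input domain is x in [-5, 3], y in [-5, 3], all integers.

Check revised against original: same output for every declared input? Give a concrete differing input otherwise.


There is a behavioral-looking edit here, yet the outcome never shifts on this domain; all 81 inputs agree.
verdict: equivalent


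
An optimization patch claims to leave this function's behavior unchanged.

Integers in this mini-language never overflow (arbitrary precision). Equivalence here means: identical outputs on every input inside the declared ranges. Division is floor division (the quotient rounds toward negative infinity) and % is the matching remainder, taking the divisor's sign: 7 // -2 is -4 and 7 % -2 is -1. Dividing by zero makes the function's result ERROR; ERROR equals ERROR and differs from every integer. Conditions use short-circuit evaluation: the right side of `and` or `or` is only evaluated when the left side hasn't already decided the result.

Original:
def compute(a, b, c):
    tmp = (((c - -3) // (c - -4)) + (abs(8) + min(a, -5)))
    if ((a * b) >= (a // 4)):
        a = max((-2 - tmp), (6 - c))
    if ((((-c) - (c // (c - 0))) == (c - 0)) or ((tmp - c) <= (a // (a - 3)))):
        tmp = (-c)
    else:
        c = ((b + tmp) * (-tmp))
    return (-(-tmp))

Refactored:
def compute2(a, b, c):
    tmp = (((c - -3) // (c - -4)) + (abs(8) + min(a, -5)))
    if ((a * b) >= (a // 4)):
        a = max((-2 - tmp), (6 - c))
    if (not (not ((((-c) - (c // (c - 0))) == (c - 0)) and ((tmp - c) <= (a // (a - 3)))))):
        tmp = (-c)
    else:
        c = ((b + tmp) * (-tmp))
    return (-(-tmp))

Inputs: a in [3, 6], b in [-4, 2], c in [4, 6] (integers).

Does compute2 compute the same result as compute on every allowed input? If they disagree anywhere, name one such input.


Evaluate both at a=3, b=-4, c=4.
compute: tmp := 3 | ((a * b) >= (a // 4)): false | divide-by-zero, output ERROR
compute2: tmp := 3 | ((a * b) >= (a // 4)): false | (not (not ((((-c) - (c // (c - 0))) == (c - 0)) and ((tmp - c) <= (a // (a - 3)))))): false | c := 3 | result 3
ERROR != 3, so the rewrite changes behavior.
verdict: not equivalent; witness: a=3, b=-4, c=4


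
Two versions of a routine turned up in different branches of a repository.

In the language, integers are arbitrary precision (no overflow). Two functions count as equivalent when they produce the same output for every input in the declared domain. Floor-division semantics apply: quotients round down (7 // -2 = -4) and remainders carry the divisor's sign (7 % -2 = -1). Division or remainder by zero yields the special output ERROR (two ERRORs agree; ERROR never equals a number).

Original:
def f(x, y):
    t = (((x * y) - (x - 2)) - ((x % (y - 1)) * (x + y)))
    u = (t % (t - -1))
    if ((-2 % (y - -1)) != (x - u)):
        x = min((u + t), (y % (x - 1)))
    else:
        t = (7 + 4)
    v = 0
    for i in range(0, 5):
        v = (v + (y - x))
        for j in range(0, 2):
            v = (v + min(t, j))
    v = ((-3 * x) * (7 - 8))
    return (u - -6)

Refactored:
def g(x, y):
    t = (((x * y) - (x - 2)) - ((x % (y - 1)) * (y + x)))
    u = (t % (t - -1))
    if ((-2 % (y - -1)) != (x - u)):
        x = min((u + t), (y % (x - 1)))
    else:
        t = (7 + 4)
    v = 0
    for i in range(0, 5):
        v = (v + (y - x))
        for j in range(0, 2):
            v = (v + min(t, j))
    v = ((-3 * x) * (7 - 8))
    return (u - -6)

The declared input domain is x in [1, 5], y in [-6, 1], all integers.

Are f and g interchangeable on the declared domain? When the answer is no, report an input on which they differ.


Comparing the listings, the differences include: same computation, different form.
One worked example (x=2, y=-4) — f: t becomes -14; next u becomes -1; next ((-2 % (y - -1)) != (x - u)) evaluates to true; next x becomes -15; next v becomes 0; next at i=0:; next v becomes 11; next at j=0:; next v becomes -3; next at j=1:; next v becomes -17; next at i=1:; next v becomes -6; next at j=0:; next v becomes -20; next at j=1:; next v becomes -34; next at i=2:; next v becomes -23; next at j=0:; next v becomes -37; next at j=1:; next v becomes -51; next at i=3:; next v becomes -40; next at j=0:; next v becomes -54; next at j=1:; next v becomes -68; next at i=4:; next v becomes -57; next at j=0:; next v becomes -71; next at j=1:; next v becomes -85; next v becomes -45; next final value 5; g: t becomes -14; next u becomes -1; next ((-2 % (y - -1)) != (x - u)) evaluates to true; next x becomes -15; next v becomes 0; next at i=0:; next v becomes 11; next at j=0:; next v becomes -3; next at j=1:; next v becomes -17; next at i=1:; next v becomes -6; next at j=0:; next v becomes -20; next at j=1:; next v becomes -34; next at i=2:; next v becomes -23; next at j=0:; next v becomes -37; next at j=1:; next v becomes -51; next at i=3:; next v becomes -40; next at j=0:; next v becomes -54; next at j=1:; next v becomes -68; next at i=4:; next v becomes -57; next at j=0:; next v becomes -71; next at j=1:; next v becomes -85; next v becomes -45; next final value 5; agreement on 5.
Sweeping the whole domain (40 inputs) finds no disagreement.
verdict: equivalent


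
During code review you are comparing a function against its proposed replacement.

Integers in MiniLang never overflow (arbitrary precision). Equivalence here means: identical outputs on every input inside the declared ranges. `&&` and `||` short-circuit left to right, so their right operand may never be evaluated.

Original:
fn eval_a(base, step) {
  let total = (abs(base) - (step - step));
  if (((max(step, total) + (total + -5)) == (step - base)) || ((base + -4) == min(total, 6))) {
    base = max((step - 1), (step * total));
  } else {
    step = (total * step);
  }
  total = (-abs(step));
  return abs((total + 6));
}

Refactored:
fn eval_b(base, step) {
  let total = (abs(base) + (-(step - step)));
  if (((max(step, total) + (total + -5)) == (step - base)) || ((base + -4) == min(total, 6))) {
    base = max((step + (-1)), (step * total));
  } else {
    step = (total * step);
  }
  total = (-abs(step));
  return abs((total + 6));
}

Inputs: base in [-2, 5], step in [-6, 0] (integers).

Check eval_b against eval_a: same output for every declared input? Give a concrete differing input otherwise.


Although arithmetic usage differs, 56/56 inputs agree.
verdict: equivalent


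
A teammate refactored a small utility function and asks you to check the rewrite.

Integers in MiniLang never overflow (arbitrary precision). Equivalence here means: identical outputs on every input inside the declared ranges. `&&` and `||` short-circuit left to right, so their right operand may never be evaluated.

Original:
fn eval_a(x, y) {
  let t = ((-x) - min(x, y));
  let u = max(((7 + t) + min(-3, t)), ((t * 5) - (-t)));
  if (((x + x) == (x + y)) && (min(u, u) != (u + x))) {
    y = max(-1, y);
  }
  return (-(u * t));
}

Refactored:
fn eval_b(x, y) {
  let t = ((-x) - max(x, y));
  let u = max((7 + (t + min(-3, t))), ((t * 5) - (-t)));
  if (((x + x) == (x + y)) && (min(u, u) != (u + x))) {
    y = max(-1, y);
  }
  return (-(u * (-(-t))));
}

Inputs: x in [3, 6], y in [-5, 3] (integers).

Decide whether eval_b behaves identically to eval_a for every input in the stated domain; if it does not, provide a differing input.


These are not equivalent — on x=3, y=-5 the outputs split (-24 vs -30).
eval_a: t=2, then u=12, then (((x + x) == (x + y)) && (min(u, u) != (u + x))) is false, then returns -24
eval_b: t=-6, then u=-5, then (((x + x) == (x + y)) && (min(u, u) != (u + x))) is false, then returns -30
verdict: not equivalent; witness: x=3, y=-5


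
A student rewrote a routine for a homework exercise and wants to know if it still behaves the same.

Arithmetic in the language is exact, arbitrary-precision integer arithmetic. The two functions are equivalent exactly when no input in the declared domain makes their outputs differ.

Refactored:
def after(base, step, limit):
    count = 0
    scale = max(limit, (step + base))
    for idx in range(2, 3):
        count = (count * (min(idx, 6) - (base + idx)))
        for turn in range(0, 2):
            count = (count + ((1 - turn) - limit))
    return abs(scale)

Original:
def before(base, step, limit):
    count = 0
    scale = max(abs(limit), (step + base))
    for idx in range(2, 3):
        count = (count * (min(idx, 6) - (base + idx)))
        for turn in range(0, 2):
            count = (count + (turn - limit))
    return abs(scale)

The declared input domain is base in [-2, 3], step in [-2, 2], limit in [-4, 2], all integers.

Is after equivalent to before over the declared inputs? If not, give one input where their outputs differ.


Try base=-2, step=-1, limit=-4.
before: count := 0 | scale := 4 | iter idx=2: | count := 0 | iter turn=0: | count := 4 | iter turn=1: | count := 9 | result 4
after: count := 0 | scale := -3 | iter idx=2: | count := 0 | iter turn=0: | count := 5 | iter turn=1: | count := 9 | result 3
4 and 3 differ, so these are not the same function on this domain.
verdict: not equivalent; witness: base=-2, step=-1, limit=-4


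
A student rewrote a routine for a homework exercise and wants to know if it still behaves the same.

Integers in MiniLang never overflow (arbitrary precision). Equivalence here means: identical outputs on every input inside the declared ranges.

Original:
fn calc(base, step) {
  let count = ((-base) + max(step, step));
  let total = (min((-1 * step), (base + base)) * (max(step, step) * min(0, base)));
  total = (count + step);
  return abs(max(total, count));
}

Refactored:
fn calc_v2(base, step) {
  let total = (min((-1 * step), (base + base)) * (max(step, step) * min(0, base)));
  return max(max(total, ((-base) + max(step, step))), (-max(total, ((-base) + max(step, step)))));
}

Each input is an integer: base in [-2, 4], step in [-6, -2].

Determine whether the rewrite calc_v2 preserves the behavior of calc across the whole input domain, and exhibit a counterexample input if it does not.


At base=0, step=-6: calc gives 6, calc_v2 gives 0.
verdict: not equivalent; witness: base=0, step=-6


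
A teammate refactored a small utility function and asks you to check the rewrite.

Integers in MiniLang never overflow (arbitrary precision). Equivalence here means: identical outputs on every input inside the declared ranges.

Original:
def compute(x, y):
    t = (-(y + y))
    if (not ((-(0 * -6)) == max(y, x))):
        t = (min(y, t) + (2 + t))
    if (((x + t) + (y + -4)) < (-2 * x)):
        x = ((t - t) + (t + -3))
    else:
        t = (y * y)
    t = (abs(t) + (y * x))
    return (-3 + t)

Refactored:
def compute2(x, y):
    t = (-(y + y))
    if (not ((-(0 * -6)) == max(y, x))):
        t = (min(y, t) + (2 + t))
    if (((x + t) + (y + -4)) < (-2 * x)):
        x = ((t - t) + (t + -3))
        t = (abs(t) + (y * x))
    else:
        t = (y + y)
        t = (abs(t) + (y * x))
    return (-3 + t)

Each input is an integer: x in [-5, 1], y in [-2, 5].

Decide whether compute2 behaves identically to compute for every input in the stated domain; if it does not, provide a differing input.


These are not equivalent — on x=1, y=-1 the outputs split (-3 vs -2).
compute: t := 2 | (not ((-(0 * -6)) == max(y, x))): true | t := 3 | (((x + t) + (y + -4)) < (-2 * x)): false | t := 1 | t := 0 | result -3
compute2: t := 2 | (not ((-(0 * -6)) == max(y, x))): true | t := 3 | (((x + t) + (y + -4)) < (-2 * x)): false | t := -2 | t := 1 | result -2
verdict: not equivalent; witness: x=1, y=-1


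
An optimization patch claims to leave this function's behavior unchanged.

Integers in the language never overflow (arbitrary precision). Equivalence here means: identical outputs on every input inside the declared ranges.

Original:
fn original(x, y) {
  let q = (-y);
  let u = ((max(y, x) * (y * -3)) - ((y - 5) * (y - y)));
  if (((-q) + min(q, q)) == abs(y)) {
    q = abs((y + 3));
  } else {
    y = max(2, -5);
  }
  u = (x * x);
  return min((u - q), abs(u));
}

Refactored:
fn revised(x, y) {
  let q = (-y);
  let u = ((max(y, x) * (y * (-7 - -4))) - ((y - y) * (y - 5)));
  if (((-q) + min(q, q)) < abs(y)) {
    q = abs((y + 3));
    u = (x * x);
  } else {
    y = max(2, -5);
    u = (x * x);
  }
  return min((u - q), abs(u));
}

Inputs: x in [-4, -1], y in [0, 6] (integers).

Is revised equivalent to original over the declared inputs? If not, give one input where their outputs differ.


Input x=-4, y=0: 13 from original versus 16 from revised.
verdict: not equivalent; witness: x=-4, y=0


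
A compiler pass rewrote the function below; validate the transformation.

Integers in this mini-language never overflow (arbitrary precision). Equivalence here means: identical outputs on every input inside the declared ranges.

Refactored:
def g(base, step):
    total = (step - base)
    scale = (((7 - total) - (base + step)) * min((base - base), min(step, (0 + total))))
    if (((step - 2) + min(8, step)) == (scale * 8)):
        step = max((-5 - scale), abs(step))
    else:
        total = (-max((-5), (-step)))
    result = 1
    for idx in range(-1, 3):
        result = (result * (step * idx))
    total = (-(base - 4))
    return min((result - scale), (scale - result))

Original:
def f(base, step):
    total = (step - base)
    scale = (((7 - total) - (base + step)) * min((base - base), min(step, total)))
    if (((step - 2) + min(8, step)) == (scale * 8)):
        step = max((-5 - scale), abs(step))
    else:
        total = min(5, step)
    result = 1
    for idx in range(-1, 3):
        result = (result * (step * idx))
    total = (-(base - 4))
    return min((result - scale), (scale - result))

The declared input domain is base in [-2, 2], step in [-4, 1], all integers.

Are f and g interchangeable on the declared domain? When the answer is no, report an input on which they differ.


Behavior is preserved: although min/max/abs usage differs, and arithmetic usage differs, and constant usage differs, the outputs never diverge.
As a probe, take base=-1, step=-4: f runs total becomes -3; next scale becomes -60; next (((step - 2) + min(8, step)) == (scale * 8)) evaluates to false; next total becomes -4; next result becomes 1; next at idx=-1:; next result becomes 4; next at idx=0:; next result becomes 0; next at idx=1:; next result becomes 0; next at idx=2:; next result becomes 0; next total becomes 5; next final value -60; g runs total becomes -3; next scale becomes -60; next (((step - 2) + min(8, step)) == (scale * 8)) evaluates to false; next total becomes -4; next result becomes 1; next at idx=-1:; next result becomes 4; next at idx=0:; next result becomes 0; next at idx=1:; next result becomes 0; next at idx=2:; next result becomes 0; next total becomes 5; next final value -60; both end at -60.
An exhaustive pass over the 30 declared inputs shows identical outputs.
verdict: equivalent
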